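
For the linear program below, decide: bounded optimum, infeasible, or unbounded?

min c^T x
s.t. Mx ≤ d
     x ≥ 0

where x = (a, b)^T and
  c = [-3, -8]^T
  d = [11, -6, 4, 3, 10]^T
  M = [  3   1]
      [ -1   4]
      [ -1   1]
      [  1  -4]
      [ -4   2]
One constraint requires a - 4b ≤ 3, while the constraint -a + 4b ≤ -6 is equivalent to a - 4b ≥ 6. Together they would need 6 ≤ a - 4b ≤ 3, which is impossible since 6 > 3. No point satisfies all constraints.

Infeasible: no point satisfies all constraints simultaneously.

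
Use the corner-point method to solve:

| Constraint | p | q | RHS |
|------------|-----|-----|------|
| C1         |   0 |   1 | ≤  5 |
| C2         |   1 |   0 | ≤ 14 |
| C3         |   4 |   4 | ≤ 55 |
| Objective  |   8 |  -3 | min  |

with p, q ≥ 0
p = 0, q = 5, z = -15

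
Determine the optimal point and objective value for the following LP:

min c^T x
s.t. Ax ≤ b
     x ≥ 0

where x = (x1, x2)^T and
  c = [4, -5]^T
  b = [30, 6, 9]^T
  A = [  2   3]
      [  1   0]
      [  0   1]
Each vertex is the intersection of two constraint boundaries that also satisfies all remaining constraints:
  x1 = 0 and x2 = 0 → (0, 0)
  x1 = 6 and x2 = 0 → (6, 0)
  2x1 + 3x2 = 30 and x1 = 6 → (6, 6)
  2x1 + 3x2 = 30 and x2 = 9 → (1.5, 9)
  x2 = 9 and x1 = 0 → (0, 9)

Evaluating z = 4x1 - 5x2 at each vertex:
  (0, 0): z = 0
  (6, 0): z = 24
  (6, 6): z = -6
  (1.5, 9): z = -39
  (0, 9): z = -45

The minimum is at (0, 9) with z = -45.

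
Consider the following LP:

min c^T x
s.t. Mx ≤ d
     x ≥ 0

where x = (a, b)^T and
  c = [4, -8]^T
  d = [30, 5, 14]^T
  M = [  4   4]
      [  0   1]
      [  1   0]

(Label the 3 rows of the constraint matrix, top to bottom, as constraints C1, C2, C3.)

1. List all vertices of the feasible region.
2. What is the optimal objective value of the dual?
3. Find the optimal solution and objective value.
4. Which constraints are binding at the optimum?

1. (0, 0), (7.5, 0), (2.5, 5), (0, 5)
2. -40 (by strong duality, equal to the primal optimum)
3. a = 0, b = 5, z = -40
4. C2, a ≥ 0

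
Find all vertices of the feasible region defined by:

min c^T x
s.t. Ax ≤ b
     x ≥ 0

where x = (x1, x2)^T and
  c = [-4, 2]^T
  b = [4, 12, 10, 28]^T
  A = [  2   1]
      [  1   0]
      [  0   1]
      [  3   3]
Each vertex is the intersection of two constraint boundaries that also satisfies all remaining constraints:
  x1 = 0 and x2 = 0 → (0, 0)
  2x1 + x2 = 4 and x2 = 0 → (2, 0)
  2x1 + x2 = 4 and x1 = 0 → (0, 4)

Vertices: (0, 0), (2, 0), (0, 4)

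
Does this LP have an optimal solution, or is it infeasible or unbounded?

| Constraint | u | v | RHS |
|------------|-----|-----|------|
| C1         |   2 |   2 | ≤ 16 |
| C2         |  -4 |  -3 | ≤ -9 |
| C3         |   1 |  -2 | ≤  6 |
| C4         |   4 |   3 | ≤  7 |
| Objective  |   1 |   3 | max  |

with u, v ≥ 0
C4 requires 4u + 3v ≤ 7, while C2 (-4u - 3v ≤ -9) is equivalent to 4u + 3v ≥ 9. Together they would need 9 ≤ 4u + 3v ≤ 7, which is impossible since 9 > 7. No point satisfies all constraints.

The feasible region is empty; the LP is infeasible.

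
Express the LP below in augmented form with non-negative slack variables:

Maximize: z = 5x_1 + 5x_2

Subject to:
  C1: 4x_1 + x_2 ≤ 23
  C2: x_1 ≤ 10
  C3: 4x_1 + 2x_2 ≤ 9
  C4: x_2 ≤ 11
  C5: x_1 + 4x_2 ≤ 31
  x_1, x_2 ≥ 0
max z = 5x_1 + 5x_2

s.t.
  4x_1 + x_2 + s1 = 23
  x_1 + s2 = 10
  4x_1 + 2x_2 + s3 = 9
  x_2 + s4 = 11
  x_1 + 4x_2 + s5 = 31
  x_1, x_2, s1, s2, s3, s4, s5 ≥ 0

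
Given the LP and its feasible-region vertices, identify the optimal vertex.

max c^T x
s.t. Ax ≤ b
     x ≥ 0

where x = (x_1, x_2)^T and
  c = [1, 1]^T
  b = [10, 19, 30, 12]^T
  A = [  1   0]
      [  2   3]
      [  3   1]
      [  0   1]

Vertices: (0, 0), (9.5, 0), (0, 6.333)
(9.5, 0) with z = 9.5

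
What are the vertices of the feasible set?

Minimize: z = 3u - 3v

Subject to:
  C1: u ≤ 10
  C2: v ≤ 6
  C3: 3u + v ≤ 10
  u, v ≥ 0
Each vertex is the intersection of two constraint boundaries that also satisfies all remaining constraints:
  u = 0 and v = 0 → (0, 0)
  3u + v = 10 and v = 0 → (3.333, 0)
  v = 6 and 3u + v = 10 → (1.333, 6)
  v = 6 and u = 0 → (0, 6)

Vertices: (0, 0), (3.333, 0), (1.333, 6), (0, 6)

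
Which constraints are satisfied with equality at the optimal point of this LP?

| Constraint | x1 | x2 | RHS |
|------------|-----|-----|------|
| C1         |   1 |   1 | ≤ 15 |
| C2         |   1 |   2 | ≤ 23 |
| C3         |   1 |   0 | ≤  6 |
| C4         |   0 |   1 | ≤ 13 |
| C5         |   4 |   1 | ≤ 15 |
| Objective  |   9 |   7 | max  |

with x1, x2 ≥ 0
Optimal: x1 = 1, x2 = 11
Slack at optimum:
  C1: slack = 3
  C2: slack = 0 (binding)
  C3: slack = 5
  C4: slack = 2
  C5: slack = 0 (binding)
  x1 ≥ 0: x1 = 1
  x2 ≥ 0: x2 = 11
Binding constraints: C2, C5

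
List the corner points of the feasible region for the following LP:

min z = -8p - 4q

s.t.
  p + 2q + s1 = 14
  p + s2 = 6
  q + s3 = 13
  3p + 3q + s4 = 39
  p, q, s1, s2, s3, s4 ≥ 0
Each vertex is the intersection of two constraint boundaries that also satisfies all remaining constraints:
  p = 0 and q = 0 → (0, 0)
  p = 6 and q = 0 → (6, 0)
  p + 2q = 14 and p = 6 → (6, 4)
  p + 2q = 14 and p = 0 → (0, 7)

Vertices: (0, 0), (6, 0), (6, 4), (0, 7)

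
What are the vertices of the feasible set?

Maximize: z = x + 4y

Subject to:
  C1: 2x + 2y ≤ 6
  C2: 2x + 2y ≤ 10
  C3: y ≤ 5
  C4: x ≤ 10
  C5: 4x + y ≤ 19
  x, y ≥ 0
Each vertex is the intersection of two constraint boundaries that also satisfies all remaining constraints:
  x = 0 and y = 0 → (0, 0)
  2x + 2y = 6 and y = 0 → (3, 0)
  2x + 2y = 6 and x = 0 → (0, 3)

Vertices: (0, 0), (3, 0), (0, 3)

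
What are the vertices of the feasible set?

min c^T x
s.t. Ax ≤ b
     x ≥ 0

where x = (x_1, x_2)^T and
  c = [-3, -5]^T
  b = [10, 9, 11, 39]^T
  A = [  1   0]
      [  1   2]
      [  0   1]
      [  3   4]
Each vertex is the intersection of two constraint boundaries that also satisfies all remaining constraints:
  x_1 = 0 and x_2 = 0 → (0, 0)
  x_1 + 2x_2 = 9 and x_2 = 0 → (9, 0)
  x_1 + 2x_2 = 9 and x_1 = 0 → (0, 4.5)

Vertices: (0, 0), (9, 0), (0, 4.5)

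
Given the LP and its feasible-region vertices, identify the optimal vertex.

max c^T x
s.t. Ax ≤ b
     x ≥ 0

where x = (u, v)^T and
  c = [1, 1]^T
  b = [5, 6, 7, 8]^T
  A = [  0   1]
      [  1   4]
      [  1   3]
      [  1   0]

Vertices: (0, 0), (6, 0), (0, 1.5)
(6, 0) with z = 6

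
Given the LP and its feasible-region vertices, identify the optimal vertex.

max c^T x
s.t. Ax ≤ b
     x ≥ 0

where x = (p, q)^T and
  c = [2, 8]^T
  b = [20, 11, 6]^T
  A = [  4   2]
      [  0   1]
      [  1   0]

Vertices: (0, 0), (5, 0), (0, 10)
Evaluating z = 2p + 8q at each vertex:
  (0, 0): z = 0
  (5, 0): z = 10
  (0, 10): z = 80

The largest value is z = 80, attained at (0, 10).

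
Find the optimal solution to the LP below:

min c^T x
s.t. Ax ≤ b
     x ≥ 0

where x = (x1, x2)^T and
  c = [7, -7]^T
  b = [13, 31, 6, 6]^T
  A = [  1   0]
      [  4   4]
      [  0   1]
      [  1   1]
Each vertex is the intersection of two constraint boundaries that also satisfies all remaining constraints:
  x1 = 0 and x2 = 0 → (0, 0)
  x1 + x2 = 6 and x2 = 0 → (6, 0)
  x2 = 6 and x1 + x2 = 6 → (0, 6)

Evaluating z = 7x1 - 7x2 at each vertex:
  (0, 0): z = 0
  (6, 0): z = 42
  (0, 6): z = -42

The minimum is at (0, 6) with z = -42.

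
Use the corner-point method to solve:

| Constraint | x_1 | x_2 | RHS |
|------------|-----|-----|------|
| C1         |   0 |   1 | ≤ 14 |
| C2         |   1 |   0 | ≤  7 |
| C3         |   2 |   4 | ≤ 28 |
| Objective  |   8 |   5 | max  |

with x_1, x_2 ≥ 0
x_1 = 7, x_2 = 3.5, z = 73.5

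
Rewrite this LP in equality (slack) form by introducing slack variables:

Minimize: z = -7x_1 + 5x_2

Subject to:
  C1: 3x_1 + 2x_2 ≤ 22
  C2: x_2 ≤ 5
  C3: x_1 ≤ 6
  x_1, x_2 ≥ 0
min z = -7x_1 + 5x_2

s.t.
  3x_1 + 2x_2 + s1 = 22
  x_2 + s2 = 5
  x_1 + s3 = 6
  x_1, x_2, s1, s2, s3 ≥ 0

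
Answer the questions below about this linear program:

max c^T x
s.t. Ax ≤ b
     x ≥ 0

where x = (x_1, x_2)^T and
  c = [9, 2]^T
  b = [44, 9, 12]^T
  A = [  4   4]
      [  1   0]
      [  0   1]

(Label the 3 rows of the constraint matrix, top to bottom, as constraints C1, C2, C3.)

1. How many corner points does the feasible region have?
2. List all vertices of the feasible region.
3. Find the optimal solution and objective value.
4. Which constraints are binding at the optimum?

1. 4
2. (0, 0), (9, 0), (9, 2), (0, 11)
3. x_1 = 9, x_2 = 2, z = 85
4. C1, C2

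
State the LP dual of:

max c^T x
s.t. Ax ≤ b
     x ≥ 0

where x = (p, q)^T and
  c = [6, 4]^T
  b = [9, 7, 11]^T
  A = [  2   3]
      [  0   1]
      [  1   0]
Minimize: z = 9y1 + 7y2 + 11y3

Subject to:
  C1: -2y1 - y3 ≤ -6
  C2: -3y1 - y2 ≤ -4
  y1, y2, y3 ≥ 0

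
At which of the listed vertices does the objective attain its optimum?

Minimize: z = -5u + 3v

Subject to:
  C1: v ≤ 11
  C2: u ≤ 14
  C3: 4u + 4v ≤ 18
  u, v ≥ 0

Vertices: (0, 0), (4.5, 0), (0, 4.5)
Evaluating z = -5u + 3v at each vertex:
  (0, 0): z = 0
  (4.5, 0): z = -22.5
  (0, 4.5): z = 13.5

The smallest value is z = -22.5, attained at (4.5, 0).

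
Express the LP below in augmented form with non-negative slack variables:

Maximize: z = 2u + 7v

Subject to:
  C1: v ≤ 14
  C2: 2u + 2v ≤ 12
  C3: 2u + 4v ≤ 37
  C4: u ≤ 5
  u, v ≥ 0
max z = 2u + 7v

s.t.
  v + s1 = 14
  2u + 2v + s2 = 12
  2u + 4v + s3 = 37
  u + s4 = 5
  u, v, s1, s2, s3, s4 ≥ 0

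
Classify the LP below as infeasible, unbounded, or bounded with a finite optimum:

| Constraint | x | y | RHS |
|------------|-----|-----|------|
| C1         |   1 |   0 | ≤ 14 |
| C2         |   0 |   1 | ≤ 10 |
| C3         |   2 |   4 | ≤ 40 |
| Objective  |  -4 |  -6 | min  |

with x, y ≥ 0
The point (14, 3) satisfies every constraint, so the LP is feasible; the constraints give x ≤ 14 and y ≤ 10, which with x, y ≥ 0 keep the feasible region inside a bounded box. A feasible, bounded LP attains a finite optimum at a vertex.

Bounded optimum: z* = -74 at (14, 3).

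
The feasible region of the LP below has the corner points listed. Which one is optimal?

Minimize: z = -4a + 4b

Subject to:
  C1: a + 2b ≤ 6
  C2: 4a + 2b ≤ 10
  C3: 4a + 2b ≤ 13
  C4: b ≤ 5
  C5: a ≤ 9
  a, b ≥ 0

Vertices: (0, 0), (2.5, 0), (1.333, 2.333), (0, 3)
(2.5, 0) with z = -10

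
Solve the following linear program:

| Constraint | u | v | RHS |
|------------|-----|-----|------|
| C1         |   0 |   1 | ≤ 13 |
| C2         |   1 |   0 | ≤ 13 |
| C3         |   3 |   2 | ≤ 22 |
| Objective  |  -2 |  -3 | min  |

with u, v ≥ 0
u = 0, v = 11, z = -33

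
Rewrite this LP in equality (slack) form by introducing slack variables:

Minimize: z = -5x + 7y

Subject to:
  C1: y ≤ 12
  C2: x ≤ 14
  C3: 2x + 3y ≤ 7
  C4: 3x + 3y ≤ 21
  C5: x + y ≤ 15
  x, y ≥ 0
min z = -5x + 7y

s.t.
  y + s1 = 12
  x + s2 = 14
  2x + 3y + s3 = 7
  3x + 3y + s4 = 21
  x + y + s5 = 15
  x, y, s1, s2, s3, s4, s5 ≥ 0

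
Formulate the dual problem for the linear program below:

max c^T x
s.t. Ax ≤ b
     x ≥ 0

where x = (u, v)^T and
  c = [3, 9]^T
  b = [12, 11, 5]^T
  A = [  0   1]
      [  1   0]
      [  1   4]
Minimize: z = 12y1 + 11y2 + 5y3

Subject to:
  C1: -y2 - y3 ≤ -3
  C2: -y1 - 4y3 ≤ -9
  y1, y2, y3 ≥ 0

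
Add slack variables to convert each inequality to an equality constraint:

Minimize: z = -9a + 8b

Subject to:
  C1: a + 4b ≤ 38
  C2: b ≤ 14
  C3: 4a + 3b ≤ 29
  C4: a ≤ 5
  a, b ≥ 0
min z = -9a + 8b

s.t.
  a + 4b + s1 = 38
  b + s2 = 14
  4a + 3b + s3 = 29
  a + s4 = 5
  a, b, s1, s2, s3, s4 ≥ 0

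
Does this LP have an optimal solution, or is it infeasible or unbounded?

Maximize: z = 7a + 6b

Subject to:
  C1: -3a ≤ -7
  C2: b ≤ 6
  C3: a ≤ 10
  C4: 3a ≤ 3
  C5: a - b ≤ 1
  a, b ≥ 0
C4 requires 3a ≤ 3, while C1 (-3a ≤ -7) is equivalent to 3a ≥ 7. Together they would need 7 ≤ 3a ≤ 3, which is impossible since 7 > 3. No point satisfies all constraints.

Infeasible — the constraint set is empty.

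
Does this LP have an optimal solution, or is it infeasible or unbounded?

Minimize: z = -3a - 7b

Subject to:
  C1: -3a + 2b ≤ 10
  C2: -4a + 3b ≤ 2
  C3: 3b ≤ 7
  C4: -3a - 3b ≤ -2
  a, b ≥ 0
Feasible point: (1, 0) satisfies every constraint, so the LP is feasible.
Direction d = (1, 0): for each constraint row a, a·d ≤ 0 —
  (-3)(1) + (2)(0) = -3 ≤ 0
  (-4)(1) + (3)(0) = -4 ≤ 0
  (0)(1) + (3)(0) = 0 ≤ 0
  (-3)(1) + (-3)(0) = -3 ≤ 0
and d ≥ 0, so (1, 0) + t·d stays feasible for every t ≥ 0. Along this ray z = -3a - 7b changes by -3 per unit t, so z → −∞.

Unbounded: there is a feasible ray along which z → −∞.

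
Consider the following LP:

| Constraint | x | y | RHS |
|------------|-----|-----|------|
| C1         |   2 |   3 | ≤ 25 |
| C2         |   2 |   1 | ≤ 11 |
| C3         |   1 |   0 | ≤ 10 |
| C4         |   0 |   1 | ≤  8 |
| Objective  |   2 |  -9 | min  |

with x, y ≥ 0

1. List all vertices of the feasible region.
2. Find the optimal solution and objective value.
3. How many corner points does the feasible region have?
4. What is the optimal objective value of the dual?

1. (0, 0), (5.5, 0), (2, 7), (0.5, 8), (0, 8)
2. x = 0, y = 8, z = -72
3. 5
4. -72 (by strong duality, equal to the primal optimum)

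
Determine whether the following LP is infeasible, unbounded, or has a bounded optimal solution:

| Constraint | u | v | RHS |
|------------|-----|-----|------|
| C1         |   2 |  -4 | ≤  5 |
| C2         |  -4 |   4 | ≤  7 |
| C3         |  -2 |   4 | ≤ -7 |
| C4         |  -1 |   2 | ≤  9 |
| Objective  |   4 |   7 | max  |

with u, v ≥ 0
C1 requires 2u - 4v ≤ 5, while C3 (-2u + 4v ≤ -7) is equivalent to 2u - 4v ≥ 7. Together they would need 7 ≤ 2u - 4v ≤ 5, which is impossible since 7 > 5. No point satisfies all constraints.

Infeasible — the constraint set is empty.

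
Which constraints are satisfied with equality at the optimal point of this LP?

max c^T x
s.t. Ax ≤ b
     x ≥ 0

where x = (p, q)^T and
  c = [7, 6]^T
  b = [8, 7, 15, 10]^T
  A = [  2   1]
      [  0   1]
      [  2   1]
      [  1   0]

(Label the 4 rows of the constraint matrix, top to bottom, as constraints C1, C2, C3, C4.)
Optimal: p = 0.5, q = 7
Slack at optimum:
  C1: slack = 0 (binding)
  C2: slack = 0 (binding)
  C3: slack = 7
  C4: slack = 9.5
  p ≥ 0: p = 0.5
  q ≥ 0: q = 7
Binding constraints: C1, C2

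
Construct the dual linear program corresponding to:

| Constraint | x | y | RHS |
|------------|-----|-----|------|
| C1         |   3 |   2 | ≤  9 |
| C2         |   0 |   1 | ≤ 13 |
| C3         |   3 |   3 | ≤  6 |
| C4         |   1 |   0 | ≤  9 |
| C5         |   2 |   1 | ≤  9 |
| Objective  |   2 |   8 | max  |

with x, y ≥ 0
Minimize: z = 9y1 + 13y2 + 6y3 + 9y4 + 9y5

Subject to:
  C1: -3y1 - 3y3 - y4 - 2y5 ≤ -2
  C2: -2y1 - y2 - 3y3 - y5 ≤ -8
  y1, y2, y3, y4, y5 ≥ 0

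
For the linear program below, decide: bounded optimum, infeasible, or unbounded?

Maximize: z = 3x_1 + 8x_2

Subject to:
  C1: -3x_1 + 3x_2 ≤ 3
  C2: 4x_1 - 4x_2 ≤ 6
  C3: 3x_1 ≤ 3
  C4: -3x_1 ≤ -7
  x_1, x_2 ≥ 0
C3 requires 3x_1 ≤ 3, while C4 (-3x_1 ≤ -7) is equivalent to 3x_1 ≥ 7. Together they would need 7 ≤ 3x_1 ≤ 3, which is impossible since 7 > 3. No point satisfies all constraints.

Infeasible — the constraint set is empty.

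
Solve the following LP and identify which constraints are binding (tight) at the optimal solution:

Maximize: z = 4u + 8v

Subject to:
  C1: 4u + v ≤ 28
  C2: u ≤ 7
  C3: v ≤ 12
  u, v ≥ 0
Optimal: u = 4, v = 12
Slack at optimum:
  C1: slack = 0 (binding)
  C2: slack = 3
  C3: slack = 0 (binding)
  u ≥ 0: u = 4
  v ≥ 0: v = 12
Binding constraints: C1, C3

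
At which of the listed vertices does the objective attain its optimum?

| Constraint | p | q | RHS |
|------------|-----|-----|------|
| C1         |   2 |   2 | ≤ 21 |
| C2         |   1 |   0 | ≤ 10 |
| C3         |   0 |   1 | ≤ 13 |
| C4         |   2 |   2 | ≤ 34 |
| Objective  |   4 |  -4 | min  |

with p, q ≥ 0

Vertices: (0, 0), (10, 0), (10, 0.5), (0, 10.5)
Evaluating z = 4p - 4q at each vertex:
  (0, 0): z = 0
  (10, 0): z = 40
  (10, 0.5): z = 38
  (0, 10.5): z = -42

The smallest value is z = -42, attained at (0, 10.5).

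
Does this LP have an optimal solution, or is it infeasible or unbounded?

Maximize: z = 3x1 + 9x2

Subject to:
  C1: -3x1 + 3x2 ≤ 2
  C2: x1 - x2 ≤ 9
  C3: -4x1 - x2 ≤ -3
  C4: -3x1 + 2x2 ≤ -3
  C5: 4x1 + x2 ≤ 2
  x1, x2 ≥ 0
C5 requires 4x1 + x2 ≤ 2, while C3 (-4x1 - x2 ≤ -3) is equivalent to 4x1 + x2 ≥ 3. Together they would need 3 ≤ 4x1 + x2 ≤ 2, which is impossible since 3 > 2. No point satisfies all constraints.

The feasible region is empty; the LP is infeasible.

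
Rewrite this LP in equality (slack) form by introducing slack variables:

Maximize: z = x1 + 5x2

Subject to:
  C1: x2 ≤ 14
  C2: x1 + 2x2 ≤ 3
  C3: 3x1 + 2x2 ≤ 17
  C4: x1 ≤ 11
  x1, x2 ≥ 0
max z = x1 + 5x2

s.t.
  x2 + s1 = 14
  x1 + 2x2 + s2 = 3
  3x1 + 2x2 + s3 = 17
  x1 + s4 = 11
  x1, x2, s1, s2, s3, s4 ≥ 0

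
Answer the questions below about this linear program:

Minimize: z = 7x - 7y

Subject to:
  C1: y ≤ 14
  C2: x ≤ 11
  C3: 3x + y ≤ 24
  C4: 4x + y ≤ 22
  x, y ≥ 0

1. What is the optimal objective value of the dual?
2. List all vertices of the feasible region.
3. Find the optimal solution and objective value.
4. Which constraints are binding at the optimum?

1. -98 (by strong duality, equal to the primal optimum)
2. (0, 0), (5.5, 0), (2, 14), (0, 14)
3. x = 0, y = 14, z = -98
4. C1, x ≥ 0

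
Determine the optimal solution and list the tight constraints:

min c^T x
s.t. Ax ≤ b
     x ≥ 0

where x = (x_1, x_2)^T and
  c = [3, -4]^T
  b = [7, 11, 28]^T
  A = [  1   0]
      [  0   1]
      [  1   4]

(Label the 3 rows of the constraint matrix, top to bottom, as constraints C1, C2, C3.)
Optimal: x_1 = 0, x_2 = 7
Slack at optimum:
  C1: slack = 7
  C2: slack = 4
  C3: slack = 0 (binding)
  x_1 ≥ 0: x_1 = 0 (binding)
  x_2 ≥ 0: x_2 = 7
Binding constraints: C3, x_1 ≥ 0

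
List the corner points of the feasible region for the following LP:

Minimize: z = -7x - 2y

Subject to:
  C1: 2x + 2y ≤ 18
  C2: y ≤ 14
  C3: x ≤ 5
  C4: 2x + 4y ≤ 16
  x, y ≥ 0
Each vertex is the intersection of two constraint boundaries that also satisfies all remaining constraints:
  x = 0 and y = 0 → (0, 0)
  x = 5 and y = 0 → (5, 0)
  x = 5 and 2x + 4y = 16 → (5, 1.5)
  2x + 4y = 16 and x = 0 → (0, 4)

Vertices: (0, 0), (5, 0), (5, 1.5), (0, 4)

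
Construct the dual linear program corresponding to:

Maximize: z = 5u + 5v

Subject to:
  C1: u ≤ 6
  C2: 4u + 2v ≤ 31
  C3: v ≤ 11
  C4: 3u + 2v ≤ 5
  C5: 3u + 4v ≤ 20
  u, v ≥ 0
Minimize: z = 6y1 + 31y2 + 11y3 + 5y4 + 20y5

Subject to:
  C1: -y1 - 4y2 - 3y4 - 3y5 ≤ -5
  C2: -2y2 - y3 - 2y4 - 4y5 ≤ -5
  y1, y2, y3, y4, y5 ≥ 0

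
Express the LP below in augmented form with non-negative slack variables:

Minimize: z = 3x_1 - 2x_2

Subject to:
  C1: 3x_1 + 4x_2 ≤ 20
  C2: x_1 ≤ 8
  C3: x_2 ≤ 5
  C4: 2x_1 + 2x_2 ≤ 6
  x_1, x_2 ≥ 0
min z = 3x_1 - 2x_2

s.t.
  3x_1 + 4x_2 + s1 = 20
  x_1 + s2 = 8
  x_2 + s3 = 5
  2x_1 + 2x_2 + s4 = 6
  x_1, x_2, s1, s2, s3, s4 ≥ 0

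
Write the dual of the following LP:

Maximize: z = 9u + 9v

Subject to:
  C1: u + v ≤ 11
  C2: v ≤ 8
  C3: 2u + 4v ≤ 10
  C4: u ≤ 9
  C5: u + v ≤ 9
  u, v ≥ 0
Minimize: z = 11y1 + 8y2 + 10y3 + 9y4 + 9y5

Subject to:
  C1: -y1 - 2y3 - y4 - y5 ≤ -9
  C2: -y1 - y2 - 4y3 - y5 ≤ -9
  y1, y2, y3, y4, y5 ≥ 0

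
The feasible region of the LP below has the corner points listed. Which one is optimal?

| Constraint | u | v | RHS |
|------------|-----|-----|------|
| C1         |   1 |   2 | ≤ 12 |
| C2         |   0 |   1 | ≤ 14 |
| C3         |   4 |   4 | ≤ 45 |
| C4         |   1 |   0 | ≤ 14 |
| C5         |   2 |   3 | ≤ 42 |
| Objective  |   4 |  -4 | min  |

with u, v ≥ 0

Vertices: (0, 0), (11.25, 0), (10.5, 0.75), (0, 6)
(0, 6) with z = -24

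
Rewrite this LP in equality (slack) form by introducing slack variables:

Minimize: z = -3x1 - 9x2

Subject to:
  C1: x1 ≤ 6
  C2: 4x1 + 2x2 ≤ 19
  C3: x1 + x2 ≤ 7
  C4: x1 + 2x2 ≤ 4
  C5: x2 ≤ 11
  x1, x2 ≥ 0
min z = -3x1 - 9x2

s.t.
  x1 + s1 = 6
  4x1 + 2x2 + s2 = 19
  x1 + x2 + s3 = 7
  x1 + 2x2 + s4 = 4
  x2 + s5 = 11
  x1, x2, s1, s2, s3, s4, s5 ≥ 0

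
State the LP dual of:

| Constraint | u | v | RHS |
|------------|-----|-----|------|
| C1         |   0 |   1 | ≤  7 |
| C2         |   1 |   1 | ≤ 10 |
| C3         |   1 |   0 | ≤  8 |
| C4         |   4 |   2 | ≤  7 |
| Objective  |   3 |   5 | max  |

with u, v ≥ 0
Minimize: z = 7y1 + 10y2 + 8y3 + 7y4

Subject to:
  C1: -y2 - y3 - 4y4 ≤ -3
  C2: -y1 - y2 - 2y4 ≤ -5
  y1, y2, y3, y4 ≥ 0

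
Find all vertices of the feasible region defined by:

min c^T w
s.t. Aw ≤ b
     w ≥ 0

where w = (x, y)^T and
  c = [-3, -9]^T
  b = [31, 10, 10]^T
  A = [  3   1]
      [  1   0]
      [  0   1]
Each vertex is the intersection of two constraint boundaries that also satisfies all remaining constraints:
  x = 0 and y = 0 → (0, 0)
  x = 10 and y = 0 → (10, 0)
  3x + y = 31 and x = 10 → (10, 1)
  3x + y = 31 and y = 10 → (7, 10)
  y = 10 and x = 0 → (0, 10)

Vertices: (0, 0), (10, 0), (10, 1), (7, 10), (0, 10)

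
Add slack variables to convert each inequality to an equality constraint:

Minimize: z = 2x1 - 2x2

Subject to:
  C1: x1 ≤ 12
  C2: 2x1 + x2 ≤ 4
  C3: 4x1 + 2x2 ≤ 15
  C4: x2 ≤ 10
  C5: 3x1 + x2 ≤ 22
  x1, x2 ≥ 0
min z = 2x1 - 2x2

s.t.
  x1 + s1 = 12
  2x1 + x2 + s2 = 4
  4x1 + 2x2 + s3 = 15
  x2 + s4 = 10
  3x1 + x2 + s5 = 22
  x1, x2, s1, s2, s3, s4, s5 ≥ 0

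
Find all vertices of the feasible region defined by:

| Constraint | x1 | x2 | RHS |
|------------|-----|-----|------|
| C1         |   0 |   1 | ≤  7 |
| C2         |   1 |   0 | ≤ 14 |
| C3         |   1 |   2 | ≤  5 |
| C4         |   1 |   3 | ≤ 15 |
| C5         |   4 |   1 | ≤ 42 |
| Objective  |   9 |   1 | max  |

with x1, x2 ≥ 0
Each vertex is the intersection of two constraint boundaries that also satisfies all remaining constraints:
  x1 = 0 and x2 = 0 → (0, 0)
  x1 + 2x2 = 5 and x2 = 0 → (5, 0)
  x1 + 2x2 = 5 and x1 = 0 → (0, 2.5)

Vertices: (0, 0), (5, 0), (0, 2.5)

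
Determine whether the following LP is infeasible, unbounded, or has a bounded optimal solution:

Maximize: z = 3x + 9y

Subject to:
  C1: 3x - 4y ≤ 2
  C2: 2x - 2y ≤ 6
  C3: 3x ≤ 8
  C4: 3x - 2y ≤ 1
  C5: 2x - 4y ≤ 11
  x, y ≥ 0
Feasible point: (0, 0) satisfies every constraint, so the LP is feasible.
Direction d = (0, 1): for each constraint row a, a·d ≤ 0 —
  (3)(0) + (-4)(1) = -4 ≤ 0
  (2)(0) + (-2)(1) = -2 ≤ 0
  (3)(0) + (0)(1) = 0 ≤ 0
  (3)(0) + (-2)(1) = -2 ≤ 0
  (2)(0) + (-4)(1) = -4 ≤ 0
and d ≥ 0, so (0, 0) + t·d stays feasible for every t ≥ 0. Along this ray z = 3x + 9y changes by 9 per unit t, so z → +∞.

Unbounded — the objective can increase without bound over the feasible region.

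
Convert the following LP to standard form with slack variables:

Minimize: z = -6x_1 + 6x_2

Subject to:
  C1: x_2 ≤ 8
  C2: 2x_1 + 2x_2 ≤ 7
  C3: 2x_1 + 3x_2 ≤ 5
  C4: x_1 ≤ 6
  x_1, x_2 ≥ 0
min z = -6x_1 + 6x_2

s.t.
  x_2 + s1 = 8
  2x_1 + 2x_2 + s2 = 7
  2x_1 + 3x_2 + s3 = 5
  x_1 + s4 = 6
  x_1, x_2, s1, s2, s3, s4 ≥ 0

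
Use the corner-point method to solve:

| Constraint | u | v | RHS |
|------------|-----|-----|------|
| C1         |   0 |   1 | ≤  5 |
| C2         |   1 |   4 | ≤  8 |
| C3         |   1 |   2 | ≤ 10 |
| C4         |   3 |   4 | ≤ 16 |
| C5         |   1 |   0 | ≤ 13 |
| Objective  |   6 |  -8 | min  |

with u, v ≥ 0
Each vertex is the intersection of two constraint boundaries that also satisfies all remaining constraints:
  u = 0 and v = 0 → (0, 0)
  3u + 4v = 16 and v = 0 → (5.333, 0)
  u + 4v = 8 and 3u + 4v = 16 → (4, 1)
  u + 4v = 8 and u = 0 → (0, 2)

Evaluating z = 6u - 8v at each vertex:
  (0, 0): z = 0
  (5.333, 0): z = 32
  (4, 1): z = 16
  (0, 2): z = -16

The minimum is at (0, 2) with z = -16.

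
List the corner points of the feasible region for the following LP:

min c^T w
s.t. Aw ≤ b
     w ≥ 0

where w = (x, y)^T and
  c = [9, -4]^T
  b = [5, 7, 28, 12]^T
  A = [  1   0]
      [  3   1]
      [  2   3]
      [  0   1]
Each vertex is the intersection of two constraint boundaries that also satisfies all remaining constraints:
  x = 0 and y = 0 → (0, 0)
  3x + y = 7 and y = 0 → (2.333, 0)
  3x + y = 7 and x = 0 → (0, 7)

Vertices: (0, 0), (2.333, 0), (0, 7)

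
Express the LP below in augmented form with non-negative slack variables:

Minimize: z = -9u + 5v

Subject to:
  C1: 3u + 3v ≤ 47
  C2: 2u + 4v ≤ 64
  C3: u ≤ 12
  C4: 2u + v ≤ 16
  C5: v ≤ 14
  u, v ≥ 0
min z = -9u + 5v

s.t.
  3u + 3v + s1 = 47
  2u + 4v + s2 = 64
  u + s3 = 12
  2u + v + s4 = 16
  v + s5 = 14
  u, v, s1, s2, s3, s4, s5 ≥ 0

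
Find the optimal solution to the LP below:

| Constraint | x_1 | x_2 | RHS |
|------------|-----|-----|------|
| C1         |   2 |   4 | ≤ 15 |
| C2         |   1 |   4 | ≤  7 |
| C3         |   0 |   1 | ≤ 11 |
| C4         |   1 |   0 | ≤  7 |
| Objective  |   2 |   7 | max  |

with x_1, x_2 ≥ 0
x_1 = 7, x_2 = 0, z = 14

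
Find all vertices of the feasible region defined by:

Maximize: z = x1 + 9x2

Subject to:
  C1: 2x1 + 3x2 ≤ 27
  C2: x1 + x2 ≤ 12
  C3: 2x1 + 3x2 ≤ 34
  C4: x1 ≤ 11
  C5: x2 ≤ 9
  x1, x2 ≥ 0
Each vertex is the intersection of two constraint boundaries that also satisfies all remaining constraints:
  x1 = 0 and x2 = 0 → (0, 0)
  x1 = 11 and x2 = 0 → (11, 0)
  x1 + x2 = 12 and x1 = 11 → (11, 1)
  2x1 + 3x2 = 27 and x1 + x2 = 12 → (9, 3)
  2x1 + 3x2 = 27 and x2 = 9 → (0, 9)

Vertices: (0, 0), (11, 0), (11, 1), (9, 3), (0, 9)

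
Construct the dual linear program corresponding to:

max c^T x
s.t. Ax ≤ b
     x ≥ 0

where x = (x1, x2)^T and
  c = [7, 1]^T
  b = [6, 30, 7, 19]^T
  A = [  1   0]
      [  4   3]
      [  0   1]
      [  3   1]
Minimize: z = 6y1 + 30y2 + 7y3 + 19y4

Subject to:
  C1: -y1 - 4y2 - 3y4 ≤ -7
  C2: -3y2 - y3 - y4 ≤ -1
  y1, y2, y3, y4 ≥ 0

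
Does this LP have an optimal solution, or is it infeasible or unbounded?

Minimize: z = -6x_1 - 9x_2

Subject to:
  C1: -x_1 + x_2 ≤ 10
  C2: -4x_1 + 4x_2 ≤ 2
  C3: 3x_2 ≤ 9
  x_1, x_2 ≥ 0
Feasible point: (0, 0) satisfies every constraint, so the LP is feasible.
Direction d = (1, 0): for each constraint row a, a·d ≤ 0 —
  (-1)(1) + (1)(0) = -1 ≤ 0
  (-4)(1) + (4)(0) = -4 ≤ 0
  (0)(1) + (3)(0) = 0 ≤ 0
and d ≥ 0, so (0, 0) + t·d stays feasible for every t ≥ 0. Along this ray z = -6x_1 - 9x_2 changes by -6 per unit t, so z → −∞.

Unbounded: there is a feasible ray along which z → −∞.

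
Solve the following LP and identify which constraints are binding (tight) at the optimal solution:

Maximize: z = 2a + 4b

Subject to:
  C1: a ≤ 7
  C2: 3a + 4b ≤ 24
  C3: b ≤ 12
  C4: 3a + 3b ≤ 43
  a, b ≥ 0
Optimal: a = 0, b = 6
Binding: C2, a ≥ 0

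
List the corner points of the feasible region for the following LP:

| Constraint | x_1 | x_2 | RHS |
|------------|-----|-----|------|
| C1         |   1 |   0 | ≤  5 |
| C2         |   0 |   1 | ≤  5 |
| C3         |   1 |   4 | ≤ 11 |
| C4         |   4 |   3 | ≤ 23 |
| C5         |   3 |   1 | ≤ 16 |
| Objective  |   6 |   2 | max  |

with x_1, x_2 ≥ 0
Each vertex is the intersection of two constraint boundaries that also satisfies all remaining constraints:
  x_1 = 0 and x_2 = 0 → (0, 0)
  x_1 = 5 and x_2 = 0 → (5, 0)
  x_1 = 5 and 4x_1 + 3x_2 = 23 → (5, 1)
  x_1 + 4x_2 = 11 and 4x_1 + 3x_2 = 23 → (4.538, 1.615)
  x_1 + 4x_2 = 11 and x_1 = 0 → (0, 2.75)

Vertices: (0, 0), (5, 0), (5, 1), (4.538, 1.615), (0, 2.75)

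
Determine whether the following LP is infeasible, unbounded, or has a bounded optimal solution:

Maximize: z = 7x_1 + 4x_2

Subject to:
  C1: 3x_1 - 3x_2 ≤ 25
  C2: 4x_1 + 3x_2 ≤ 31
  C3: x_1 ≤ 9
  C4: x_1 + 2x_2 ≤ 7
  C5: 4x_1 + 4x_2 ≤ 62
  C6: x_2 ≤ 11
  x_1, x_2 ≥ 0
The point (7, 0) satisfies every constraint, so the LP is feasible; the constraints give x_1 ≤ 9 and x_2 ≤ 11, which with x_1, x_2 ≥ 0 keep the feasible region inside a bounded box. A feasible, bounded LP attains a finite optimum at a vertex.

Evaluating z = 7x_1 + 4x_2 at each vertex:
  (0, 0): z = 0
  (7, 0): z = 49
  (0, 3.5): z = 14

Bounded optimum: z* = 49 at (7, 0).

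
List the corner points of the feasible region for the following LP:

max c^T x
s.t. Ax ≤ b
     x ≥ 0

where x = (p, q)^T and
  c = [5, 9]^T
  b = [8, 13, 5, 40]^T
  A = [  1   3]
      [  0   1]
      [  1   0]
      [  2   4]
Each vertex is the intersection of two constraint boundaries that also satisfies all remaining constraints:
  p = 0 and q = 0 → (0, 0)
  p = 5 and q = 0 → (5, 0)
  p + 3q = 8 and p = 5 → (5, 1)
  p + 3q = 8 and p = 0 → (0, 2.667)

Vertices: (0, 0), (5, 0), (5, 1), (0, 2.667)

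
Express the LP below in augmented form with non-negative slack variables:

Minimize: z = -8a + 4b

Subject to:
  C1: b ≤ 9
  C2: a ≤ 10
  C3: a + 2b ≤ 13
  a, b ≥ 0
min z = -8a + 4b

s.t.
  b + s1 = 9
  a + s2 = 10
  a + 2b + s3 = 13
  a, b, s1, s2, s3 ≥ 0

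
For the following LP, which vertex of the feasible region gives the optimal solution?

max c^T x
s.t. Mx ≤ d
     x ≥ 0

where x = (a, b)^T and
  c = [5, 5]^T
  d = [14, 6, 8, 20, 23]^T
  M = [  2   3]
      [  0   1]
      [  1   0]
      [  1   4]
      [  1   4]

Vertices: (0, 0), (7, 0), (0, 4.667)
Evaluating z = 5a + 5b at each vertex:
  (0, 0): z = 0
  (7, 0): z = 35
  (0, 4.667): z = 23.33

The largest value is z = 35, attained at (7, 0).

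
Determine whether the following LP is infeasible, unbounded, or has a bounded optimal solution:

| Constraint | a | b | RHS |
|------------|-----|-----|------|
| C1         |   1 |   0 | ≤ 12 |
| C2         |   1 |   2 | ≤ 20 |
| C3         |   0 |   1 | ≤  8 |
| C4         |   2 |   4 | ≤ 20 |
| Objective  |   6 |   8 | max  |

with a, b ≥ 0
The point (10, 0) satisfies every constraint, so the LP is feasible; the constraints give a ≤ 12 and b ≤ 8, which with a, b ≥ 0 keep the feasible region inside a bounded box. A feasible, bounded LP attains a finite optimum at a vertex.

Evaluating z = 6a + 8b at each vertex:
  (0, 0): z = 0
  (10, 0): z = 60
  (0, 5): z = 40

Feasible with finite optimum z* = 60 at (10, 0).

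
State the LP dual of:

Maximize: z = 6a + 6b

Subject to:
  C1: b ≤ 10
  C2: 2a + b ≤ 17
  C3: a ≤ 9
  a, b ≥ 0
Minimize: z = 10y1 + 17y2 + 9y3

Subject to:
  C1: -2y2 - y3 ≤ -6
  C2: -y1 - y2 ≤ -6
  y1, y2, y3 ≥ 0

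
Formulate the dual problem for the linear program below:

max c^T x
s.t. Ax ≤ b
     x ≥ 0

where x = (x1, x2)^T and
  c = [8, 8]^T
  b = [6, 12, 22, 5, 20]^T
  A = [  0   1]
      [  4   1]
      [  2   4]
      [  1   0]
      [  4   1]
Minimize: z = 6y1 + 12y2 + 22y3 + 5y4 + 20y5

Subject to:
  C1: -4y2 - 2y3 - y4 - 4y5 ≤ -8
  C2: -y1 - y2 - 4y3 - y5 ≤ -8
  y1, y2, y3, y4, y5 ≥ 0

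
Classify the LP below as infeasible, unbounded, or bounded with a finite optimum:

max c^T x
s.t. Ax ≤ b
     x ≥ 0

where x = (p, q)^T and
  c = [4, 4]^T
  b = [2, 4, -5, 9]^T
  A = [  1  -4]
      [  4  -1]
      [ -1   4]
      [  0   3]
One constraint requires p - 4q ≤ 2, while the constraint -p + 4q ≤ -5 is equivalent to p - 4q ≥ 5. Together they would need 5 ≤ p - 4q ≤ 2, which is impossible since 5 > 2. No point satisfies all constraints.

Infeasible — the constraint set is empty.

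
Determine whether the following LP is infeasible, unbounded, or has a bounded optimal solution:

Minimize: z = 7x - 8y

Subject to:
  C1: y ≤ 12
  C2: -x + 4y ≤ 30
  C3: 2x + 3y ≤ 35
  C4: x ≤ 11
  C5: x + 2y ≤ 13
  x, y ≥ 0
The point (0, 6.5) satisfies every constraint, so the LP is feasible; the constraints give x ≤ 11 and y ≤ 12, which with x, y ≥ 0 keep the feasible region inside a bounded box. A feasible, bounded LP attains a finite optimum at a vertex.

Evaluating z = 7x - 8y at each vertex:
  (0, 0): z = 0
  (11, 0): z = 77
  (11, 1): z = 69
  (0, 6.5): z = -52

Bounded optimum: z* = -52 at (0, 6.5).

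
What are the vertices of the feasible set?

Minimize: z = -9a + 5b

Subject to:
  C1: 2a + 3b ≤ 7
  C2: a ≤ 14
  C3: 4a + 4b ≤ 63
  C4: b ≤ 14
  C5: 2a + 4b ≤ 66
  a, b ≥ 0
Each vertex is the intersection of two constraint boundaries that also satisfies all remaining constraints:
  a = 0 and b = 0 → (0, 0)
  2a + 3b = 7 and b = 0 → (3.5, 0)
  2a + 3b = 7 and a = 0 → (0, 2.333)

Vertices: (0, 0), (3.5, 0), (0, 2.333)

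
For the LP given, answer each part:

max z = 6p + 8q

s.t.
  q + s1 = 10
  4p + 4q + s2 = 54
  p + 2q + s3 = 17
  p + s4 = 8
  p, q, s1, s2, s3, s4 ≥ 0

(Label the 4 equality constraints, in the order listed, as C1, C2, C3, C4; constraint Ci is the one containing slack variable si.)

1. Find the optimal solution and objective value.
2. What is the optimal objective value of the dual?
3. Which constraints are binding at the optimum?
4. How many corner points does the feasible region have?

1. p = 8, q = 4.5, z = 84
2. 84 (by strong duality, equal to the primal optimum)
3. C3, C4
4. 4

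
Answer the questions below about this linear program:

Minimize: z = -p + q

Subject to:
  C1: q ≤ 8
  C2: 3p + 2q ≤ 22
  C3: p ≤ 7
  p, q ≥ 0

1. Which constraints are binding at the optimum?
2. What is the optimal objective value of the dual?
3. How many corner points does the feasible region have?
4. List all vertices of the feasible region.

1. C3, q ≥ 0
2. -7 (by strong duality, equal to the primal optimum)
3. 5
4. (0, 0), (7, 0), (7, 0.5), (2, 8), (0, 8)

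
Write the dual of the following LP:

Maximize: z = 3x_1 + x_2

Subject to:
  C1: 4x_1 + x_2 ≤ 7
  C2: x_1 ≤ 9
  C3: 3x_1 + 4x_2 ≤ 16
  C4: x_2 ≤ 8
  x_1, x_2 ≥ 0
Minimize: z = 7y1 + 9y2 + 16y3 + 8y4

Subject to:
  C1: -4y1 - y2 - 3y3 ≤ -3
  C2: -y1 - 4y3 - y4 ≤ -1
  y1, y2, y3, y4 ≥ 0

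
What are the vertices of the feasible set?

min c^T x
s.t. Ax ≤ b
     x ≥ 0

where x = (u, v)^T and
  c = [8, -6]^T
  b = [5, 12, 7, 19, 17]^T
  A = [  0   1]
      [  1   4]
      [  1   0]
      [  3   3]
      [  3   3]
Each vertex is the intersection of two constraint boundaries that also satisfies all remaining constraints:
  u = 0 and v = 0 → (0, 0)
  3u + 3v = 17 and v = 0 → (5.667, 0)
  u + 4v = 12 and 3u + 3v = 17 → (3.556, 2.111)
  u + 4v = 12 and u = 0 → (0, 3)

Vertices: (0, 0), (5.667, 0), (3.556, 2.111), (0, 3)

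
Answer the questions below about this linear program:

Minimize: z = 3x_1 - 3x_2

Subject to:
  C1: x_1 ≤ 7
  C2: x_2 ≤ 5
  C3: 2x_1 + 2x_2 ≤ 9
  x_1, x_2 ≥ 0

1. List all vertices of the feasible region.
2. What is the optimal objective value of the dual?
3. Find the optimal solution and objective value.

1. (0, 0), (4.5, 0), (0, 4.5)
2. -13.5 (by strong duality, equal to the primal optimum)
3. x_1 = 0, x_2 = 4.5, z = -13.5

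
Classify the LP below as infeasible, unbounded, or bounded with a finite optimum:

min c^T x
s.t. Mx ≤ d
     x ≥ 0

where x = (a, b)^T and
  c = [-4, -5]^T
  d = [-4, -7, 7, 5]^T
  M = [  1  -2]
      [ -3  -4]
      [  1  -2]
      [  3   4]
One constraint requires 3a + 4b ≤ 5, while the constraint -3a - 4b ≤ -7 is equivalent to 3a + 4b ≥ 7. Together they would need 7 ≤ 3a + 4b ≤ 5, which is impossible since 7 > 5. No point satisfies all constraints.

The feasible region is empty; the LP is infeasible.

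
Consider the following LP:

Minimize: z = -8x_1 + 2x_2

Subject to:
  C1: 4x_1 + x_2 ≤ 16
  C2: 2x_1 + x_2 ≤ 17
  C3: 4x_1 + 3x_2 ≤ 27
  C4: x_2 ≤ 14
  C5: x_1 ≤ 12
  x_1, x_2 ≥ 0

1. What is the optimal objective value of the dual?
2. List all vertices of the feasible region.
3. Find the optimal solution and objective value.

1. -32 (by strong duality, equal to the primal optimum)
2. (0, 0), (4, 0), (2.625, 5.5), (0, 9)
3. x_1 = 4, x_2 = 0, z = -32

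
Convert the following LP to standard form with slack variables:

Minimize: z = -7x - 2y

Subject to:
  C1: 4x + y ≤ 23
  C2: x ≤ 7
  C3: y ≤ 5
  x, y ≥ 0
min z = -7x - 2y

s.t.
  4x + y + s1 = 23
  x + s2 = 7
  y + s3 = 5
  x, y, s1, s2, s3 ≥ 0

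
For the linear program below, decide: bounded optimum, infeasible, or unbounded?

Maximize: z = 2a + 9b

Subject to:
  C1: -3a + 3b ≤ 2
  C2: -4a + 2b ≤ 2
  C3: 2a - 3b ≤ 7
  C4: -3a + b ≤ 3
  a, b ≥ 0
Feasible point: (0, 0) satisfies every constraint, so the LP is feasible.
Direction d = (1, 1): for each constraint row a, a·d ≤ 0 —
  (-3)(1) + (3)(1) = 0 ≤ 0
  (-4)(1) + (2)(1) = -2 ≤ 0
  (2)(1) + (-3)(1) = -1 ≤ 0
  (-3)(1) + (1)(1) = -2 ≤ 0
and d ≥ 0, so (0, 0) + t·d stays feasible for every t ≥ 0. Along this ray z = 2a + 9b changes by 11 per unit t, so z → +∞.

The LP is unbounded; z can be made arbitrarily large.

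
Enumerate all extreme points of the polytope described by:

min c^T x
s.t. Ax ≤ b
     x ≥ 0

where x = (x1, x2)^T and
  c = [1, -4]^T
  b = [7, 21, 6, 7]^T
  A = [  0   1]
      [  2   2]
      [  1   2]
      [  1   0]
Each vertex is the intersection of two constraint boundaries that also satisfies all remaining constraints:
  x1 = 0 and x2 = 0 → (0, 0)
  x1 + 2x2 = 6 and x2 = 0 → (6, 0)
  x1 + 2x2 = 6 and x1 = 0 → (0, 3)

Vertices: (0, 0), (6, 0), (0, 3)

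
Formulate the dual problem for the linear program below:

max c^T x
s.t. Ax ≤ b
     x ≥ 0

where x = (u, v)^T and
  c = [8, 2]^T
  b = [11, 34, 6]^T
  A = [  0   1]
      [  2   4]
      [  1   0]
Minimize: z = 11y1 + 34y2 + 6y3

Subject to:
  C1: -2y2 - y3 ≤ -8
  C2: -y1 - 4y2 ≤ -2
  y1, y2, y3 ≥ 0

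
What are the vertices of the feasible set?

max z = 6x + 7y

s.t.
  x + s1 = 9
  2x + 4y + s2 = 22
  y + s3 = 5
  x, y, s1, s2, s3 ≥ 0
Each vertex is the intersection of two constraint boundaries that also satisfies all remaining constraints:
  x = 0 and y = 0 → (0, 0)
  x = 9 and y = 0 → (9, 0)
  x = 9 and 2x + 4y = 22 → (9, 1)
  2x + 4y = 22 and y = 5 → (1, 5)
  y = 5 and x = 0 → (0, 5)

Vertices: (0, 0), (9, 0), (9, 1), (1, 5), (0, 5)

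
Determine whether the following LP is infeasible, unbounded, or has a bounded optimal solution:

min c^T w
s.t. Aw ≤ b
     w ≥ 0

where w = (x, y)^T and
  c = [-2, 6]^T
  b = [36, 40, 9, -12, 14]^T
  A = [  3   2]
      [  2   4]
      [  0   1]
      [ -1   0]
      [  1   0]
The point (12, 0) satisfies every constraint, so the LP is feasible; the constraints give x ≤ 14 and y ≤ 9, which with x, y ≥ 0 keep the feasible region inside a bounded box. A feasible, bounded LP attains a finite optimum at a vertex.

Evaluating z = -2x + 6y at each vertex:
  (12, 0): z = -24

Feasible with finite optimum z* = -24 at (12, 0).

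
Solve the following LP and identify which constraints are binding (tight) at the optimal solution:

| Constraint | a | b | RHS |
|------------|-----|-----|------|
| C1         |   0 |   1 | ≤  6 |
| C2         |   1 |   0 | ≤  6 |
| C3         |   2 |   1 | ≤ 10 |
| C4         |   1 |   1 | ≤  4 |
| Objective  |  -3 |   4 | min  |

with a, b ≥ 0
Optimal: a = 4, b = 0
Slack at optimum:
  C1: slack = 6
  C2: slack = 2
  C3: slack = 2
  C4: slack = 0 (binding)
  a ≥ 0: a = 4
  b ≥ 0: b = 0 (binding)
Binding constraints: C4, b ≥ 0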